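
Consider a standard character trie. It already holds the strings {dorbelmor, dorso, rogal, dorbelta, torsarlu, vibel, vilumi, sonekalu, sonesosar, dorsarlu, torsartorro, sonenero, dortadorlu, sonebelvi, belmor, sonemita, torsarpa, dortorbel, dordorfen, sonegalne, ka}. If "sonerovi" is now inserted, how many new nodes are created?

4

Walking "sonerovi" from the root, the first 4 characters ("sone") follow existing edges; "r" is the first miss.
So 8 − 4 = 4 new nodes.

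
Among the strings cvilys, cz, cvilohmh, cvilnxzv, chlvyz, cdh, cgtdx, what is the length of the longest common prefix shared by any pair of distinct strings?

4

The deepest shared node is where two words last agree before diverging.
"cvilnxzv" and "cvilohmh" agree on "cvil" (4 characters) before diverging; nothing deeper is shared.
Longest shared-prefix length: 4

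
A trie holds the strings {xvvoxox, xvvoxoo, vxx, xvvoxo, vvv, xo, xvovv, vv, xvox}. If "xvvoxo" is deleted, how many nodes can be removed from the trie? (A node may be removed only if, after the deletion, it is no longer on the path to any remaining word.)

A node on "xvvoxo"'s path can go only if nothing else ends at it or branches off below it.
Every node on "xvvoxo" is still needed (e.g. by "xvvoxox"), so nothing is freed.
Nodes removed: 0

0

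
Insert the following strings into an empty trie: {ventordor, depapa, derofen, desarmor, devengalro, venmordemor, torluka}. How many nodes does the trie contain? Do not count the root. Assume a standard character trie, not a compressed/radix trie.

49

For each word, the new-node count is its length minus the longest prefix already in the trie:
  "ventordor" → 9 new (v, e, n, t, o, r, d, o, r)
  "depapa" → 6 new (d, e, p, a, p, a)
  "derofen" → prefix "de" already present; 5 new (r, o, f, e, n)
  "desarmor" → prefix "de" already present; 6 new (s, a, r, m, o, r)
  "devengalro" → prefix "de" already present; 8 new (v, e, n, g, a, l, r, o)
  "venmordemor" → prefix "ven" already present; 8 new (m, o, r, d, e, m, o, r)
  "torluka" → 7 new (t, o, r, l, u, k, a)
Total nodes = 9 + 6 + 5 + 6 + 8 + 8 + 7 = 49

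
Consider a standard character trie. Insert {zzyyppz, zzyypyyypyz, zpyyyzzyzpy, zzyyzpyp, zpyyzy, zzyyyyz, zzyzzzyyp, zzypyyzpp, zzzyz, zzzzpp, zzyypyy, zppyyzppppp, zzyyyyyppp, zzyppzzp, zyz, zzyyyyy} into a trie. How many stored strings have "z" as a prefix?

16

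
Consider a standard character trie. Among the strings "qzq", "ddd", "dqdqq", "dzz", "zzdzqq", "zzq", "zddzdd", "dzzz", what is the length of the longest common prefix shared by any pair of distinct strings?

3

Look for the deepest trie node that still has at least two words in its subtree.
"dzz" and "dzzz" agree on "dzz" (3 characters) before diverging; nothing deeper is shared.
Longest shared-prefix length: 3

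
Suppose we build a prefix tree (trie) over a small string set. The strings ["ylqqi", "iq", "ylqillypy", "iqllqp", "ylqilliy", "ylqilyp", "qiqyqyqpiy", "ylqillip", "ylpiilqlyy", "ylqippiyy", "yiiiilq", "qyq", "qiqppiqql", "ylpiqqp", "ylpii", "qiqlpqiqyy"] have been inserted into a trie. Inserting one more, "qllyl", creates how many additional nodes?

4

The longest prefix of "qllyl" already in the trie is "q" (length 1).
New nodes needed: |"qllyl"| − 1 = 5 − 1 = 4.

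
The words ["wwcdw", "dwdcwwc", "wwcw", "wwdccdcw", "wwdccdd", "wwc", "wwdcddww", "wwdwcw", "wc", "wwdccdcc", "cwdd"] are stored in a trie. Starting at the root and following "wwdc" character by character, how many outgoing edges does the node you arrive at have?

2

Walk "wwdc" from the root, arriving at one node.
Characters that immediately follow "wwdc" among the stored strings: {c, d}.
That node has 2 child edges.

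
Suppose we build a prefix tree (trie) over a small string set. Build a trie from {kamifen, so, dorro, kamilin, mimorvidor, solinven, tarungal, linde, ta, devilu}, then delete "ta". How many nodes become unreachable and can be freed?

After clearing the end-marker at "ta", prune upward until reaching a node still needed by another word.
Every node on "ta" is still needed (e.g. by "tarungal"), so nothing is freed.
Nodes removed: 0

0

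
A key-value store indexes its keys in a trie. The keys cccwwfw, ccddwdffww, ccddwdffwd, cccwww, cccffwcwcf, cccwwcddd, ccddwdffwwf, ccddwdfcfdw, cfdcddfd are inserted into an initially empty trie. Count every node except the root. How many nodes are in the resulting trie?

40

Trie structure (* marks end of a word):
(root)
└─ c
   ├─ c
   │  ├─ c
   │  │  ├─ f
   │  │  │  └─ f
   │  │  │     └─ w
   │  │  │        └─ c
   │  │  │           └─ w
   │  │  │              └─ c
   │  │  │                 └─ f *
   │  │  └─ w
   │  │     └─ w
   │  │        ├─ c
   │  │        │  └─ d
   │  │        │     └─ d
   │  │        │        └─ d *
   │  │        ├─ f
   │  │        │  └─ w *
   │  │        └─ w *
   │  └─ d
   │     └─ d
   │        └─ w
   │           └─ d
   │              └─ f
   │                 ├─ c
   │                 │  └─ f
   │                 │     └─ d
   │                 │        └─ w *
   │                 └─ f
   │                    └─ w
   │                       ├─ d *
   │                       └─ w *
   │                          └─ f *
   └─ f
      └─ d
         └─ c
            └─ d
               └─ d
                  └─ f
                     └─ d *
Counting every labelled node above: 40.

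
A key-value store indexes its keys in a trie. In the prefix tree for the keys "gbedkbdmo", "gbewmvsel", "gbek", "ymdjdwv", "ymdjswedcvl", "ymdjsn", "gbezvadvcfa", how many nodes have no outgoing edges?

Leaves are exactly the stored words that no other stored word extends.
Those words: "gbedkbdmo", "gbek", "gbewmvsel", "gbezvadvcfa", "ymdjdwv", "ymdjsn", "ymdjswedcvl"
Leaf count: 7

7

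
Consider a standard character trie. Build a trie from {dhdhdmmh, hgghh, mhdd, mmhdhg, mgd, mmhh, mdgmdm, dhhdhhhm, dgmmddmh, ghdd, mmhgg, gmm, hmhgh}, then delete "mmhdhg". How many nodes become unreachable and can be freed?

A node on "mmhdhg"'s path can go only if nothing else ends at it or branches off below it.
The suffix "dhg" (3 nodes) is used only by "mmhdhg"; the node for "mmh" still has the child "h", so pruning stops there.
Nodes removed: 3

3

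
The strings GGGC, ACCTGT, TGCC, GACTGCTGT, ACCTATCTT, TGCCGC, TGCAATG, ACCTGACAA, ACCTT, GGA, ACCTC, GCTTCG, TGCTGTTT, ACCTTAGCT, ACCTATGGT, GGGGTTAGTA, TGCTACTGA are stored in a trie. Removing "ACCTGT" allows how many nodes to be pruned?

Walk "ACCTGT" from the leaf back toward the root, removing each node that no remaining word uses.
The suffix "T" (1 node) is used only by "ACCTGT"; the node for "ACCTG" still has the child "A", so pruning stops there.
Nodes removed: 1

1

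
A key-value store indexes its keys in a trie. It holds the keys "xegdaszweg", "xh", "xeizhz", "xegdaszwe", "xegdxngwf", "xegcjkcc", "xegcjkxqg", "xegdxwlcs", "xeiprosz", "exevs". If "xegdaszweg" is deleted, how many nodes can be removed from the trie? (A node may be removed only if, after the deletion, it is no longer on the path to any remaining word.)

After clearing the end-marker at "xegdaszweg", prune upward until reaching a node still needed by another word.
The suffix "g" (1 node) is used only by "xegdaszweg"; "xegdaszwe" is itself a stored word, so pruning stops there.
Nodes removed: 1

1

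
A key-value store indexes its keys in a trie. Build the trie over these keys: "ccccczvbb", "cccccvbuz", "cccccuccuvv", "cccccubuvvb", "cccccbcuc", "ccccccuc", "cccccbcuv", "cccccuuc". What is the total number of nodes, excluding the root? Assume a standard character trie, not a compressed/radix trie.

34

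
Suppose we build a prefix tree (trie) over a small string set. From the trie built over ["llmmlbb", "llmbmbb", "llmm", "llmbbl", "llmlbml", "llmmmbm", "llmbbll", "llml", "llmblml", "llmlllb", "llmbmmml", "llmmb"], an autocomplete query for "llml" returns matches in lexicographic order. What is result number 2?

Filter for "llml…" and sort: "llml", "llmlbml", "llmlllb"
Position 2: llmlbml

llmlbml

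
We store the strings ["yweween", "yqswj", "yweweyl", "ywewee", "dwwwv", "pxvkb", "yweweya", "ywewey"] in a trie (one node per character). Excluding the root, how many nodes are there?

For each word, the new-node count is its length minus the longest prefix already in the trie:
  "yweween" → 7 new (y, w, e, w, e, e, n)
  "yqswj" → prefix "y" already present; 4 new (q, s, w, j)
  "yweweyl" → prefix "ywewe" already present; 2 new (y, l)
  "ywewee" → prefix "ywewee" already present; 0 new (none)
  "dwwwv" → 5 new (d, w, w, w, v)
  "pxvkb" → 5 new (p, x, v, k, b)
  "yweweya" → prefix "ywewey" already present; 1 new (a)
  "ywewey" → prefix "ywewey" already present; 0 new (none)
Total nodes = 7 + 4 + 2 + 0 + 5 + 5 + 1 + 0 = 24

24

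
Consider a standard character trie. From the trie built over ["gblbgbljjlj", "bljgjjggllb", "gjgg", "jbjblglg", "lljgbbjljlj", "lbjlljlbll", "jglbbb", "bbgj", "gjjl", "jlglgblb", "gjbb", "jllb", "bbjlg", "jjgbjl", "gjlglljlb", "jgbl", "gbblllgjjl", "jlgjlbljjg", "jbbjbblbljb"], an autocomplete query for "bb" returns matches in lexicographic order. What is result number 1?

bbgj

Words with prefix "bb", in lexicographic order: "bbgj", "bbjlg"
The 1st is bbgj.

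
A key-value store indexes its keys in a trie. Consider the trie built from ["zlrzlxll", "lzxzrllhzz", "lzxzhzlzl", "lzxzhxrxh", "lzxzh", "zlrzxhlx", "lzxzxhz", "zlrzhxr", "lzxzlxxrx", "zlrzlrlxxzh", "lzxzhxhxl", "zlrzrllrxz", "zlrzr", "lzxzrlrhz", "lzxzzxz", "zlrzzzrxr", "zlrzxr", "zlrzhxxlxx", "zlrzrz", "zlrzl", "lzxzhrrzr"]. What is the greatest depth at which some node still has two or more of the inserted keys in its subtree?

The deepest shared node is where two words last agree before diverging.
"lzxzhxhxl" and "lzxzhxrxh" agree on "lzxzhx" (6 characters) before diverging; nothing deeper is shared.
Longest shared-prefix length: 6

6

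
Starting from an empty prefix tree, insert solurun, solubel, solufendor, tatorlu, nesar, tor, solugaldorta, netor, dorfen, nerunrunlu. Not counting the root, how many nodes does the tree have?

55

For each word, the new-node count is its length minus the longest prefix already in the trie:
  "solurun" → 7 new (s, o, l, u, r, u, n)
  "solubel" → prefix "solu" already present; 3 new (b, e, l)
  "solufendor" → prefix "solu" already present; 6 new (f, e, n, d, o, r)
  "tatorlu" → 7 new (t, a, t, o, r, l, u)
  "nesar" → 5 new (n, e, s, a, r)
  "tor" → prefix "t" already present; 2 new (o, r)
  "solugaldorta" → prefix "solu" already present; 8 new (g, a, l, d, o, r, t, a)
  "netor" → prefix "ne" already present; 3 new (t, o, r)
  "dorfen" → 6 new (d, o, r, f, e, n)
  "nerunrunlu" → prefix "ne" already present; 8 new (r, u, n, r, u, n, l, u)
Total nodes = 7 + 3 + 6 + 7 + 5 + 2 + 8 + 3 + 6 + 8 = 55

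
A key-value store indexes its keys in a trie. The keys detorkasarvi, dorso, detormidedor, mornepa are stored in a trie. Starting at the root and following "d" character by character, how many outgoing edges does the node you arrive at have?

Follow the path "d" to its node, then look at its outgoing edges.
Characters that immediately follow "d" among the stored strings: {e, o}.
That node has 2 child edges.

2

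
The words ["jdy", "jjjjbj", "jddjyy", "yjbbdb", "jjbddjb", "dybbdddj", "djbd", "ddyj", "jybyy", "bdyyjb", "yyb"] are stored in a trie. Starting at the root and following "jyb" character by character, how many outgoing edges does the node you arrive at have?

1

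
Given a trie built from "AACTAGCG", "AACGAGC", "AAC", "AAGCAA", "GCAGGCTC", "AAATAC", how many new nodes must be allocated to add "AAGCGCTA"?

"AAGC" is already a path in the trie; the remaining "GCTA" must be added.
So 8 − 4 = 4 new nodes.

4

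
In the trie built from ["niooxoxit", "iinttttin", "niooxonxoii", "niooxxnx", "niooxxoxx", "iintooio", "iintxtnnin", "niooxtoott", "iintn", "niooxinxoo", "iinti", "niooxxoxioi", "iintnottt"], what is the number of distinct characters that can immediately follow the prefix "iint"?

5

The children of the "iint" node are the distinct next characters among strings starting with "iint".
Characters that immediately follow "iint" among the stored strings: {i, n, o, t, x}.
That node has 5 child edges.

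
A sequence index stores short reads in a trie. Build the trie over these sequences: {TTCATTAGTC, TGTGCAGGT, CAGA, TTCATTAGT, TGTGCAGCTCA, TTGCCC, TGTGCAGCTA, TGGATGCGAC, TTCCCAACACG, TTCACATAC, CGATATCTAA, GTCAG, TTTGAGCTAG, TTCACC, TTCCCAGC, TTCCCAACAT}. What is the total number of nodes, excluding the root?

78

Count nodes per top-level branch (shared prefixes stored once):
  'C'-branch (CAGA, CGATATCTAA): 13 nodes
  'G'-branch (GTCAG): 5 nodes
  'T'-branch (TGGATGCGAC, TGTGCAGCTA, TGTGCAGCTCA, TGTGCAGGT, TTCACATAC, TTCACC, TTCATTAGT, TTCATTAGTC, TTCCCAACACG, TTCCCAACAT, TTCCCAGC, TTGCCC, TTTGAGCTAG): 60 nodes
Sum: 78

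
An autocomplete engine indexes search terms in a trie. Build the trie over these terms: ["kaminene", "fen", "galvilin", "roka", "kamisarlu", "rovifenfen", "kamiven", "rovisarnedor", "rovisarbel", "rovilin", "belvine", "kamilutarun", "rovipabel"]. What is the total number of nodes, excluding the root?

72

For each word, the new-node count is its length minus the longest prefix already in the trie:
  "kaminene" → 8 new (k, a, m, i, n, e, n, e)
  "fen" → 3 new (f, e, n)
  "galvilin" → 8 new (g, a, l, v, i, l, i, n)
  "roka" → 4 new (r, o, k, a)
  "kamisarlu" → prefix "kami" already present; 5 new (s, a, r, l, u)
  "rovifenfen" → prefix "ro" already present; 8 new (v, i, f, e, n, f, e, n)
  "kamiven" → prefix "kami" already present; 3 new (v, e, n)
  "rovisarnedor" → prefix "rovi" already present; 8 new (s, a, r, n, e, d, o, r)
  "rovisarbel" → prefix "rovisar" already present; 3 new (b, e, l)
  "rovilin" → prefix "rovi" already present; 3 new (l, i, n)
  "belvine" → 7 new (b, e, l, v, i, n, e)
  "kamilutarun" → prefix "kami" already present; 7 new (l, u, t, a, r, u, n)
  "rovipabel" → prefix "rovi" already present; 5 new (p, a, b, e, l)
Total nodes = 8 + 3 + 8 + 4 + 5 + 8 + 3 + 8 + 3 + 3 + 7 + 7 + 5 = 72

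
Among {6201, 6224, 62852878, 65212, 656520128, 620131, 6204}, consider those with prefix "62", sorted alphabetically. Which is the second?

Filter for "62…" and sort: "6201", "620131", "6204", "6224", "62852878"
Position 2: 620131

620131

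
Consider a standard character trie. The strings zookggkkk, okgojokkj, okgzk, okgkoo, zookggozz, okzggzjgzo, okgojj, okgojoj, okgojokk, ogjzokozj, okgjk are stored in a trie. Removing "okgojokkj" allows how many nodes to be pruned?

1

A node on "okgojokkj"'s path can go only if nothing else ends at it or branches off below it.
The suffix "j" (1 node) is used only by "okgojokkj"; "okgojokk" is itself a stored word, so pruning stops there.
Nodes removed: 1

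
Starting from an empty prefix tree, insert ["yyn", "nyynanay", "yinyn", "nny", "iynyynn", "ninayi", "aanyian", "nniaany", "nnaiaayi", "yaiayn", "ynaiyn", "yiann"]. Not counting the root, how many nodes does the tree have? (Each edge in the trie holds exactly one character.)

For each word, the new-node count is its length minus the longest prefix already in the trie:
  "yyn" → 3 new (y, y, n)
  "nyynanay" → 8 new (n, y, y, n, a, n, a, y)
  "yinyn" → prefix "y" already present; 4 new (i, n, y, n)
  "nny" → prefix "n" already present; 2 new (n, y)
  "iynyynn" → 7 new (i, y, n, y, y, n, n)
  "ninayi" → prefix "n" already present; 5 new (i, n, a, y, i)
  "aanyian" → 7 new (a, a, n, y, i, a, n)
  "nniaany" → prefix "nn" already present; 5 new (i, a, a, n, y)
  "nnaiaayi" → prefix "nn" already present; 6 new (a, i, a, a, y, i)
  "yaiayn" → prefix "y" already present; 5 new (a, i, a, y, n)
  "ynaiyn" → prefix "y" already present; 5 new (n, a, i, y, n)
  "yiann" → prefix "yi" already present; 3 new (a, n, n)
Total nodes = 3 + 8 + 4 + 2 + 7 + 5 + 7 + 5 + 6 + 5 + 5 + 3 = 60

60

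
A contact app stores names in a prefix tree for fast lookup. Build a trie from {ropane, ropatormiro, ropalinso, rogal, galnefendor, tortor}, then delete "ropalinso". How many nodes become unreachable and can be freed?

A node on "ropalinso"'s path can go only if nothing else ends at it or branches off below it.
The suffix "linso" (5 nodes) is used only by "ropalinso"; the node for "ropa" still has the child "n", so pruning stops there.
Nodes removed: 5

5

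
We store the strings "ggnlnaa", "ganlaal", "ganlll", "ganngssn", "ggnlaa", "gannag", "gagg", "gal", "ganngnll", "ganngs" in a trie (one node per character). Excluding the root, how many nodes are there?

For each word, the new-node count is its length minus the longest prefix already in the trie:
  "ggnlnaa" → 7 new (g, g, n, l, n, a, a)
  "ganlaal" → prefix "g" already present; 6 new (a, n, l, a, a, l)
  "ganlll" → prefix "ganl" already present; 2 new (l, l)
  "ganngssn" → prefix "gan" already present; 5 new (n, g, s, s, n)
  "ggnlaa" → prefix "ggnl" already present; 2 new (a, a)
  "gannag" → prefix "gann" already present; 2 new (a, g)
  "gagg" → prefix "ga" already present; 2 new (g, g)
  "gal" → prefix "ga" already present; 1 new (l)
  "ganngnll" → prefix "ganng" already present; 3 new (n, l, l)
  "ganngs" → prefix "ganngs" already present; 0 new (none)
Total nodes = 7 + 6 + 2 + 5 + 2 + 2 + 2 + 1 + 3 + 0 = 30

30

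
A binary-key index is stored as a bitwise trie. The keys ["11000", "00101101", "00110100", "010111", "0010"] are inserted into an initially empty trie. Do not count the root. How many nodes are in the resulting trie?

23

Trace insertions, counting only characters that open a new branch:
  "11000" → 5 new (1, 1, 0, 0, 0)
  "00101101" → 8 new (0, 0, 1, 0, 1, 1, 0, 1)
  "00110100" → prefix "001" already present; 5 new (1, 0, 1, 0, 0)
  "010111" → prefix "0" already present; 5 new (1, 0, 1, 1, 1)
  "0010" → prefix "0010" already present; 0 new (none)
Total nodes = 5 + 8 + 5 + 5 + 0 = 23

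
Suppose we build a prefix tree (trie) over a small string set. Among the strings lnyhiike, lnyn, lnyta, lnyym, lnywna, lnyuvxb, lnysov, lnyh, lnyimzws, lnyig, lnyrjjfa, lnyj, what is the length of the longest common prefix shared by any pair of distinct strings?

4

The deepest shared node is where two words last agree before diverging.
e.g. "lnyh" and "lnyhiike" share the prefix "lnyh" of length 4; no pair shares a longer one.
Longest shared-prefix length: 4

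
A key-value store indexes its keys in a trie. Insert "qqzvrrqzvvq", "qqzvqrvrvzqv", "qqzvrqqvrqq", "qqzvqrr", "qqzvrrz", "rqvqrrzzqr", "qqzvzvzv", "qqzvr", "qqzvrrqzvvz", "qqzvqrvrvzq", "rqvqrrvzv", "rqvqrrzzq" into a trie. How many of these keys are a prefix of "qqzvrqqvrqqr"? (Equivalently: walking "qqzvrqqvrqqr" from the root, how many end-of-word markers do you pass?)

Traverse "qqzvrqqvrqqr" character by character; count nodes along the way that are marked as word ends.
Prefixes of the query that are stored words: "qqzvr", "qqzvrqqvrqq"
Count: 2

2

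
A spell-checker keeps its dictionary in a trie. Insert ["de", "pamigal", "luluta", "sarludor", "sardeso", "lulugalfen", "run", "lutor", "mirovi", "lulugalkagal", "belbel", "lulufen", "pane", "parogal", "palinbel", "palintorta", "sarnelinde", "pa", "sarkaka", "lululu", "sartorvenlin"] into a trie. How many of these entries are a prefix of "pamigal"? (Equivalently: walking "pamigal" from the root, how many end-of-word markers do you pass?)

2

Walk "pamigal" from the root; an end-of-word marker is hit whenever a stored word is a prefix of "pamigal".
Prefixes of the query that are stored words: "pa", "pamigal"
Count: 2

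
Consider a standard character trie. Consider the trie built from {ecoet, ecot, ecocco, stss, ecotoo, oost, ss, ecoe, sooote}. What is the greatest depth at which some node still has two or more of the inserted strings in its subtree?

Equivalently: take the maximum, over all pairs, of their longest common prefix length.
e.g. "ecoe" and "ecoet" share the prefix "ecoe" of length 4; no pair shares a longer one.
Longest shared-prefix length: 4

4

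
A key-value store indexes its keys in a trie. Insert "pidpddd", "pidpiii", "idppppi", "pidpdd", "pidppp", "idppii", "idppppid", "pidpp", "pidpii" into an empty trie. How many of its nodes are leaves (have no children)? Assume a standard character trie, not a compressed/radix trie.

Leaves are exactly the stored words that no other stored word extends.
Those words: "idppii", "idppppid", "pidpddd", "pidpiii", "pidppp"
Leaf count: 5

5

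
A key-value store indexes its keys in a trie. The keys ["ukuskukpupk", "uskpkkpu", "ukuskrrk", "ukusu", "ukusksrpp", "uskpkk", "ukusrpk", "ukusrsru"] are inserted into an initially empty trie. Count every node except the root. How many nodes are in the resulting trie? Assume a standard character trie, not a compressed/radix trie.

Count nodes per top-level branch (shared prefixes stored once):
  'u'-branch (ukuskrrk, ukusksrpp, ukuskukpupk, ukusrpk, ukusrsru, ukusu, uskpkk, uskpkkpu): 32 nodes
Sum: 32

32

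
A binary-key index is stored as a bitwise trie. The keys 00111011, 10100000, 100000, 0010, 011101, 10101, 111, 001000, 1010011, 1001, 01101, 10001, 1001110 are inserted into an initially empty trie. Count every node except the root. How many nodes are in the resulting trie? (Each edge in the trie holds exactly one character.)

40

Trace insertions, counting only characters that open a new branch:
  "00111011" → 8 new (0, 0, 1, 1, 1, 0, 1, 1)
  "10100000" → 8 new (1, 0, 1, 0, 0, 0, 0, 0)
  "100000" → prefix "10" already present; 4 new (0, 0, 0, 0)
  "0010" → prefix "001" already present; 1 new (0)
  "011101" → prefix "0" already present; 5 new (1, 1, 1, 0, 1)
  "10101" → prefix "1010" already present; 1 new (1)
  "111" → prefix "1" already present; 2 new (1, 1)
  "001000" → prefix "0010" already present; 2 new (0, 0)
  "1010011" → prefix "10100" already present; 2 new (1, 1)
  "1001" → prefix "100" already present; 1 new (1)
  "01101" → prefix "011" already present; 2 new (0, 1)
  "10001" → prefix "1000" already present; 1 new (1)
  "1001110" → prefix "1001" already present; 3 new (1, 1, 0)
Total nodes = 8 + 8 + 4 + 1 + 5 + 1 + 2 + 2 + 2 + 1 + 2 + 1 + 3 = 40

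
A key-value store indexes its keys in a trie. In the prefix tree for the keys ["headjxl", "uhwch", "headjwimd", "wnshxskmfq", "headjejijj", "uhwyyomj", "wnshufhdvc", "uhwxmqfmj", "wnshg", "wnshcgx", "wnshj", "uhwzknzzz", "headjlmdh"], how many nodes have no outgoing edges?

A leaf is a node with no children — equivalently, the end of a word that is not a proper prefix of any other stored word.
Those words: "headjejijj", "headjlmdh", "headjwimd", "headjxl", "uhwch", "uhwxmqfmj", "uhwyyomj", "uhwzknzzz", "wnshcgx", "wnshg", "wnshj", "wnshufhdvc", "wnshxskmfq"
Leaf count: 13

13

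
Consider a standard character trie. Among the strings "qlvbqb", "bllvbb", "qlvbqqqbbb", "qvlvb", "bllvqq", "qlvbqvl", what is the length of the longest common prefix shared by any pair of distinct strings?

5

The deepest shared node is where two words last agree before diverging.
e.g. "qlvbqb" and "qlvbqqqbbb" share the prefix "qlvbq" of length 5; no pair shares a longer one.
Longest shared-prefix length: 5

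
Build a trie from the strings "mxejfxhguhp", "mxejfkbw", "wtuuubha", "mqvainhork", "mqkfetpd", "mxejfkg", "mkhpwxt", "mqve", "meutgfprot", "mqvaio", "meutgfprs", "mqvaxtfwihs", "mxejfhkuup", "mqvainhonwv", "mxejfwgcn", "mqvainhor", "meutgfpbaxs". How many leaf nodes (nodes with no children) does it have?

16

A leaf is a node with no children — equivalently, the end of a word that is not a proper prefix of any other stored word.
Those words: "meutgfpbaxs", "meutgfprot", "meutgfprs", "mkhpwxt", "mqkfetpd", "mqvainhonwv", "mqvainhork", "mqvaio", "mqvaxtfwihs", "mqve", "mxejfhkuup", "mxejfkbw", "mxejfkg", "mxejfwgcn", "mxejfxhguhp", "wtuuubha"
Leaf count: 16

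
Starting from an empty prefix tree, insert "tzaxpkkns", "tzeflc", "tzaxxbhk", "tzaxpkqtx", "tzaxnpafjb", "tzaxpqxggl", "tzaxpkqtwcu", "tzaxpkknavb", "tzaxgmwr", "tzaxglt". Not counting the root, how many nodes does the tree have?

For each word, the new-node count is its length minus the longest prefix already in the trie:
  "tzaxpkkns" → 9 new (t, z, a, x, p, k, k, n, s)
  "tzeflc" → prefix "tz" already present; 4 new (e, f, l, c)
  "tzaxxbhk" → prefix "tzax" already present; 4 new (x, b, h, k)
  "tzaxpkqtx" → prefix "tzaxpk" already present; 3 new (q, t, x)
  "tzaxnpafjb" → prefix "tzax" already present; 6 new (n, p, a, f, j, b)
  "tzaxpqxggl" → prefix "tzaxp" already present; 5 new (q, x, g, g, l)
  "tzaxpkqtwcu" → prefix "tzaxpkqt" already present; 3 new (w, c, u)
  "tzaxpkknavb" → prefix "tzaxpkkn" already present; 3 new (a, v, b)
  "tzaxgmwr" → prefix "tzax" already present; 4 new (g, m, w, r)
  "tzaxglt" → prefix "tzaxg" already present; 2 new (l, t)
Total nodes = 9 + 4 + 4 + 3 + 6 + 5 + 3 + 3 + 4 + 2 = 43

43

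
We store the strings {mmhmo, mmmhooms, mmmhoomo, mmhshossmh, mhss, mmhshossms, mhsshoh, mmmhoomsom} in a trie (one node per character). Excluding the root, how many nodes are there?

Count nodes per top-level branch (shared prefixes stored once):
  'm'-branch (mhss, mhsshoh, mmhmo, mmhshossmh, mmhshossms, mmmhoomo, mmmhooms, mmmhoomsom): 28 nodes
Sum: 28

28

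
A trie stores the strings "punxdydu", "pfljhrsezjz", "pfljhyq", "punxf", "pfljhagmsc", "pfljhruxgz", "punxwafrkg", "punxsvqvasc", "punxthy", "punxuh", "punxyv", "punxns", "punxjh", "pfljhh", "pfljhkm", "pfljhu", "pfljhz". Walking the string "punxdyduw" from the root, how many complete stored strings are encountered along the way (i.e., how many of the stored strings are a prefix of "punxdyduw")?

1

Check each prefix of "punxdyduw" against the stored set — each match is an end-marker on the path.
Prefixes of the query that are stored words: "punxdydu"
Count: 1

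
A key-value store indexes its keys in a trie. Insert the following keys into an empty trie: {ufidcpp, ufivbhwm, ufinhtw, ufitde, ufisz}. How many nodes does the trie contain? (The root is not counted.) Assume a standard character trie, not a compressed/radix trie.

21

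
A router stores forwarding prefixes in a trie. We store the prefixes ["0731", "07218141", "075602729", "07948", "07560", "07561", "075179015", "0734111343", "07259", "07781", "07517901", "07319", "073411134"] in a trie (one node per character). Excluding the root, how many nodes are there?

Trie structure (* marks end of a word):
(root)
└─ 0
   └─ 7
      ├─ 2
      │  ├─ 1
      │  │  └─ 8
      │  │     └─ 1
      │  │        └─ 4
      │  │           └─ 1 *
      │  └─ 5
      │     └─ 9 *
      ├─ 3
      │  ├─ 1 *
      │  │  └─ 9 *
      │  └─ 4
      │     └─ 1
      │        └─ 1
      │           └─ 1
      │              └─ 3
      │                 └─ 4 *
      │                    └─ 3 *
      ├─ 5
      │  ├─ 1
      │  │  └─ 7
      │  │     └─ 9
      │  │        └─ 0
      │  │           └─ 1 *
      │  │              └─ 5 *
      │  └─ 6
      │     ├─ 0 *
      │     │  └─ 2
      │     │     └─ 7
      │     │        └─ 2
      │     │           └─ 9 *
      │     └─ 1 *
      ├─ 7
      │  └─ 8
      │     └─ 1 *
      └─ 9
         └─ 4
            └─ 8 *
Counting every labelled node above: 40.

40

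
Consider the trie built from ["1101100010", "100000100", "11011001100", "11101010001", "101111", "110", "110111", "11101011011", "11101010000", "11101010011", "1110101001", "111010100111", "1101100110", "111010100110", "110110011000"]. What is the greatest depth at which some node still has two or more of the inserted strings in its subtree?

Equivalently: take the maximum, over all pairs, of their longest common prefix length.
"11011001100" and "110110011000" agree on "11011001100" (11 characters) before diverging; nothing deeper is shared.
Longest shared-prefix length: 11

11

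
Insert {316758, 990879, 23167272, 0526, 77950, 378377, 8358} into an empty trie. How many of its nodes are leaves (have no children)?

A leaf is a node with no children — equivalently, the end of a word that is not a proper prefix of any other stored word.
Those words: "0526", "23167272", "316758", "378377", "77950", "8358", "990879"
Leaf count: 7

7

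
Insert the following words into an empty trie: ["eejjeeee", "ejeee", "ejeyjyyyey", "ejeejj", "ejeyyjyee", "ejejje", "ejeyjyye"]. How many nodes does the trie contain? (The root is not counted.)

30

For each word, the new-node count is its length minus the longest prefix already in the trie:
  "eejjeeee" → 8 new (e, e, j, j, e, e, e, e)
  "ejeee" → prefix "e" already present; 4 new (j, e, e, e)
  "ejeyjyyyey" → prefix "eje" already present; 7 new (y, j, y, y, y, e, y)
  "ejeejj" → prefix "ejee" already present; 2 new (j, j)
  "ejeyyjyee" → prefix "ejey" already present; 5 new (y, j, y, e, e)
  "ejejje" → prefix "eje" already present; 3 new (j, j, e)
  "ejeyjyye" → prefix "ejeyjyy" already present; 1 new (e)
Total nodes = 8 + 4 + 7 + 2 + 5 + 3 + 1 = 30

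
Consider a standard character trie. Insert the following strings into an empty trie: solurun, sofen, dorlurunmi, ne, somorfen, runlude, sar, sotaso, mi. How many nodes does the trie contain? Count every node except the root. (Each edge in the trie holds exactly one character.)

43

Insert word by word; a character creates a node only if that edge doesn't already exist:
  "solurun" → 7 new (s, o, l, u, r, u, n)
  "sofen" → prefix "so" already present; 3 new (f, e, n)
  "dorlurunmi" → 10 new (d, o, r, l, u, r, u, n, m, i)
  "ne" → 2 new (n, e)
  "somorfen" → prefix "so" already present; 6 new (m, o, r, f, e, n)
  "runlude" → 7 new (r, u, n, l, u, d, e)
  "sar" → prefix "s" already present; 2 new (a, r)
  "sotaso" → prefix "so" already present; 4 new (t, a, s, o)
  "mi" → 2 new (m, i)
Total nodes = 7 + 3 + 10 + 2 + 6 + 7 + 2 + 4 + 2 = 43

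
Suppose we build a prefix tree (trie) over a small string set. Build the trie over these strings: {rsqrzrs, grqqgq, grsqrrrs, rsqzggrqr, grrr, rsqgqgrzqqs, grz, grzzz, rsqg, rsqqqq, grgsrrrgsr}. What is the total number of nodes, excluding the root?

49

Trace insertions, counting only characters that open a new branch:
  "rsqrzrs" → 7 new (r, s, q, r, z, r, s)
  "grqqgq" → 6 new (g, r, q, q, g, q)
  "grsqrrrs" → prefix "gr" already present; 6 new (s, q, r, r, r, s)
  "rsqzggrqr" → prefix "rsq" already present; 6 new (z, g, g, r, q, r)
  "grrr" → prefix "gr" already present; 2 new (r, r)
  "rsqgqgrzqqs" → prefix "rsq" already present; 8 new (g, q, g, r, z, q, q, s)
  "grz" → prefix "gr" already present; 1 new (z)
  "grzzz" → prefix "grz" already present; 2 new (z, z)
  "rsqg" → prefix "rsqg" already present; 0 new (none)
  "rsqqqq" → prefix "rsq" already present; 3 new (q, q, q)
  "grgsrrrgsr" → prefix "gr" already present; 8 new (g, s, r, r, r, g, s, r)
Total nodes = 7 + 6 + 6 + 6 + 2 + 8 + 1 + 2 + 0 + 3 + 8 = 49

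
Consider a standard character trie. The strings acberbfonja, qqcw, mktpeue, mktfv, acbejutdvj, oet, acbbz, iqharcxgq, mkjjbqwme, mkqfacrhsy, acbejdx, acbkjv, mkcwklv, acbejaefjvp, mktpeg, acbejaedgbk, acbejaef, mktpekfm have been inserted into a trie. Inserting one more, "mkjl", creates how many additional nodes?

1

The longest prefix of "mkjl" already in the trie is "mkj" (length 3).
New nodes needed: |"mkjl"| − 3 = 4 − 3 = 1.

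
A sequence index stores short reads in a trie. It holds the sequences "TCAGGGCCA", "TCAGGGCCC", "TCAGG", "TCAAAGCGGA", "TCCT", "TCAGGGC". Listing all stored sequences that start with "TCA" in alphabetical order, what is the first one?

TCAAAGCGGA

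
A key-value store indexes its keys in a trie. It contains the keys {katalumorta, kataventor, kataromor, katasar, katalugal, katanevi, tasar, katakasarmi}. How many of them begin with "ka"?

7

Filter for entries beginning with "ka":
Words under "ka": katakasarmi, katalugal, katalumorta, katanevi, kataromor, katasar, kataventor
Count: 7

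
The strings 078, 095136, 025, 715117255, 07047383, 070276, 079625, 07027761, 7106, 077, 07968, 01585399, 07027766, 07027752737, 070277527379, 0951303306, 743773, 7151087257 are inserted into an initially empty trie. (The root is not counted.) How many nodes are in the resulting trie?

69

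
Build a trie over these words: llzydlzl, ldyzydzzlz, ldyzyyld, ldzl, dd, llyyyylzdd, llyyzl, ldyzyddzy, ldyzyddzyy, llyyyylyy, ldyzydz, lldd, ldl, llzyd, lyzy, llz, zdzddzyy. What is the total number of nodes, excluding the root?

54

Trace insertions, counting only characters that open a new branch:
  "llzydlzl" → 8 new (l, l, z, y, d, l, z, l)
  "ldyzydzzlz" → prefix "l" already present; 9 new (d, y, z, y, d, z, z, l, z)
  "ldyzyyld" → prefix "ldyzy" already present; 3 new (y, l, d)
  "ldzl" → prefix "ld" already present; 2 new (z, l)
  "dd" → 2 new (d, d)
  "llyyyylzdd" → prefix "ll" already present; 8 new (y, y, y, y, l, z, d, d)
  "llyyzl" → prefix "llyy" already present; 2 new (z, l)
  "ldyzyddzy" → prefix "ldyzyd" already present; 3 new (d, z, y)
  "ldyzyddzyy" → prefix "ldyzyddzy" already present; 1 new (y)
  "llyyyylyy" → prefix "llyyyyl" already present; 2 new (y, y)
  "ldyzydz" → prefix "ldyzydz" already present; 0 new (none)
  "lldd" → prefix "ll" already present; 2 new (d, d)
  "ldl" → prefix "ld" already present; 1 new (l)
  "llzyd" → prefix "llzyd" already present; 0 new (none)
  "lyzy" → prefix "l" already present; 3 new (y, z, y)
  "llz" → prefix "llz" already present; 0 new (none)
  "zdzddzyy" → 8 new (z, d, z, d, d, z, y, y)
Total nodes = 8 + 9 + 3 + 2 + 2 + 8 + 2 + 3 + 1 + 2 + 0 + 2 + 1 + 0 + 3 + 0 + 8 = 54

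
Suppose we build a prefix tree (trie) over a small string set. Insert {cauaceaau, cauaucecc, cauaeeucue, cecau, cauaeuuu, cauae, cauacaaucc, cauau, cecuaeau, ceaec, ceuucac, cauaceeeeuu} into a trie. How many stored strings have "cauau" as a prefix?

Filter for entries beginning with "cauau":
Words under "cauau": cauau, cauaucecc
Count: 2

2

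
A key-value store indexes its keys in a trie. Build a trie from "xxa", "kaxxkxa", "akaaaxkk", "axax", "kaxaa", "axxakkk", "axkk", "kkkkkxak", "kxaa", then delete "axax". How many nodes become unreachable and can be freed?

2

Walk "axax" from the leaf back toward the root, removing each node that no remaining word uses.
The suffix "ax" (2 nodes) is used only by "axax"; the node for "ax" still has the child "x", so pruning stops there.
Nodes removed: 2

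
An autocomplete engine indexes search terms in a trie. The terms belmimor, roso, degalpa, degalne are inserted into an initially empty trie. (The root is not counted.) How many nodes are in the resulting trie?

21

Insert word by word; a character creates a node only if that edge doesn't already exist:
  "belmimor" → 8 new (b, e, l, m, i, m, o, r)
  "roso" → 4 new (r, o, s, o)
  "degalpa" → 7 new (d, e, g, a, l, p, a)
  "degalne" → prefix "degal" already present; 2 new (n, e)
Total nodes = 8 + 4 + 7 + 2 = 21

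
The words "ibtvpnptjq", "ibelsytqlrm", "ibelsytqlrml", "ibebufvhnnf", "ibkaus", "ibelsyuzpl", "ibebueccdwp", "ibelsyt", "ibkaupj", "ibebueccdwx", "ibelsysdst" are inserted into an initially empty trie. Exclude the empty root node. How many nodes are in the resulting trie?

49

Trace insertions, counting only characters that open a new branch:
  "ibtvpnptjq" → 10 new (i, b, t, v, p, n, p, t, j, q)
  "ibelsytqlrm" → prefix "ib" already present; 9 new (e, l, s, y, t, q, l, r, m)
  "ibelsytqlrml" → prefix "ibelsytqlrm" already present; 1 new (l)
  "ibebufvhnnf" → prefix "ibe" already present; 8 new (b, u, f, v, h, n, n, f)
  "ibkaus" → prefix "ib" already present; 4 new (k, a, u, s)
  "ibelsyuzpl" → prefix "ibelsy" already present; 4 new (u, z, p, l)
  "ibebueccdwp" → prefix "ibebu" already present; 6 new (e, c, c, d, w, p)
  "ibelsyt" → prefix "ibelsyt" already present; 0 new (none)
  "ibkaupj" → prefix "ibkau" already present; 2 new (p, j)
  "ibebueccdwx" → prefix "ibebueccdw" already present; 1 new (x)
  "ibelsysdst" → prefix "ibelsy" already present; 4 new (s, d, s, t)
Total nodes = 10 + 9 + 1 + 8 + 4 + 4 + 6 + 0 + 2 + 1 + 4 = 49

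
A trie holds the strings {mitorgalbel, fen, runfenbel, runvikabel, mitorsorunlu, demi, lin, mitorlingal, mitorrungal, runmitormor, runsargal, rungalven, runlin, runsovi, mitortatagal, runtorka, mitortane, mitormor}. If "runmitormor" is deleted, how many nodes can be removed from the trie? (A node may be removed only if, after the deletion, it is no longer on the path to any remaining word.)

8

Walk "runmitormor" from the leaf back toward the root, removing each node that no remaining word uses.
The suffix "mitormor" (8 nodes) is used only by "runmitormor"; the node for "run" still has the child "f", so pruning stops there.
Nodes removed: 8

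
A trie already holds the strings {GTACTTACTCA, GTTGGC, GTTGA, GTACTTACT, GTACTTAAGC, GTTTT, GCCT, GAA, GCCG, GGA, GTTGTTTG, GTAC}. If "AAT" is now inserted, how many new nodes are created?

"AAT" shares no prefix with any stored word, so all 3 characters open new nodes.
3 − 0 = 3 new nodes.

3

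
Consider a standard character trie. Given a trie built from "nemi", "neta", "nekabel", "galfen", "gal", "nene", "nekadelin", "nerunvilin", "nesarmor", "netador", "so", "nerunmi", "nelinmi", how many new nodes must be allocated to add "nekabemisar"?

The longest prefix of "nekabemisar" already in the trie is "nekabe" (length 6).
So 11 − 6 = 5 new nodes.

5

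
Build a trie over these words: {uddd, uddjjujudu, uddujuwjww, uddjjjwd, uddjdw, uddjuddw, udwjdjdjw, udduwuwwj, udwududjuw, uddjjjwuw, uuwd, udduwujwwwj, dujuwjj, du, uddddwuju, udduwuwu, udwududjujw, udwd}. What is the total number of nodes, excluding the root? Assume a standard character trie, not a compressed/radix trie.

72

Insert word by word; a character creates a node only if that edge doesn't already exist:
  "uddd" → 4 new (u, d, d, d)
  "uddjjujudu" → prefix "udd" already present; 7 new (j, j, u, j, u, d, u)
  "uddujuwjww" → prefix "udd" already present; 7 new (u, j, u, w, j, w, w)
  "uddjjjwd" → prefix "uddjj" already present; 3 new (j, w, d)
  "uddjdw" → prefix "uddj" already present; 2 new (d, w)
  "uddjuddw" → prefix "uddj" already present; 4 new (u, d, d, w)
  "udwjdjdjw" → prefix "ud" already present; 7 new (w, j, d, j, d, j, w)
  "udduwuwwj" → prefix "uddu" already present; 5 new (w, u, w, w, j)
  "udwududjuw" → prefix "udw" already present; 7 new (u, d, u, d, j, u, w)
  "uddjjjwuw" → prefix "uddjjjw" already present; 2 new (u, w)
  "uuwd" → prefix "u" already present; 3 new (u, w, d)
  "udduwujwwwj" → prefix "udduwu" already present; 5 new (j, w, w, w, j)
  "dujuwjj" → 7 new (d, u, j, u, w, j, j)
  "du" → prefix "du" already present; 0 new (none)
  "uddddwuju" → prefix "uddd" already present; 5 new (d, w, u, j, u)
  "udduwuwu" → prefix "udduwuw" already present; 1 new (u)
  "udwududjujw" → prefix "udwududju" already present; 2 new (j, w)
  "udwd" → prefix "udw" already present; 1 new (d)
Total nodes = 4 + 7 + 7 + 3 + 2 + 4 + 7 + 5 + 7 + 2 + 3 + 5 + 7 + 0 + 5 + 1 + 2 + 1 = 72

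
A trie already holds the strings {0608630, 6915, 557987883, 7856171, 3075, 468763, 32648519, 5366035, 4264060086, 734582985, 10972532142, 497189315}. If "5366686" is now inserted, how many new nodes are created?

3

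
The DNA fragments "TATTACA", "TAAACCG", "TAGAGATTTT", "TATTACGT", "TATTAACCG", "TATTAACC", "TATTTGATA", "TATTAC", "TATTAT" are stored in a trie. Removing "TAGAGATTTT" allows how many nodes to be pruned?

8

A node on "TAGAGATTTT"'s path can go only if nothing else ends at it or branches off below it.
The suffix "GAGATTTT" (8 nodes) is used only by "TAGAGATTTT"; the node for "TA" still has the child "T", so pruning stops there.
Nodes removed: 8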